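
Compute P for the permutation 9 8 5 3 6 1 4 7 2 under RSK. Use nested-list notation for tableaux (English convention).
Insert 9: appended to row 1. P = [[9]].
Insert 8: 8 bumps 9 from row 1; 9 starts row 2. P = [[8], [9]].
Insert 5: 5 bumps 8 from row 1; 8 bumps 9 from row 2; 9 starts row 3. P = [[5], [8], [9]].
Insert 3: 3 bumps 5 from row 1; 5 bumps 8 from row 2; 8 bumps 9 from row 3; 9 starts row 4. P = [[3], [5], [8], [9]].
Insert 6: appended to row 1. P = [[3, 6], [5], [8], [9]].
Insert 1: 1 bumps 3 from row 1; 3 bumps 5 from row 2; 5 bumps 8 from row 3; 8 bumps 9 from row 4; 9 starts row 5. P = [[1, 6], [3], [5], [8], [9]].
Insert 4: 4 bumps 6 from row 1; 6 appends to row 2. P = [[1, 4], [3, 6], [5], [8], [9]].
Insert 7: appended to row 1. P = [[1, 4, 7], [3, 6], [5], [8], [9]].
Insert 2: 2 bumps 4 from row 1; 4 bumps 6 from row 2; 6 appends to row 3. P = [[1, 2, 7], [3, 4], [5, 6], [8], [9]].

So P = [[1, 2, 7], [3, 4], [5, 6], [8], [9]].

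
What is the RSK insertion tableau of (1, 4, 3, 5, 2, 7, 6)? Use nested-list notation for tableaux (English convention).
P = [[1, 2, 5, 6], [3, 7], [4]]

Insert 1: appended to row 1. P = [[1]].
Insert 4: appended to row 1. P = [[1, 4]].
Insert 3: 3 bumps 4 from row 1; 4 starts row 2. P = [[1, 3], [4]].
Insert 5: appended to row 1. P = [[1, 3, 5], [4]].
Insert 2: 2 bumps 3 from row 1; 3 bumps 4 from row 2; 4 starts row 3. P = [[1, 2, 5], [3], [4]].
Insert 7: appended to row 1. P = [[1, 2, 5, 7], [3], [4]].
Insert 6: 6 bumps 7 from row 1; 7 appends to row 2. P = [[1, 2, 5, 6], [3, 7], [4]].

So P = [[1, 2, 5, 6], [3, 7], [4]].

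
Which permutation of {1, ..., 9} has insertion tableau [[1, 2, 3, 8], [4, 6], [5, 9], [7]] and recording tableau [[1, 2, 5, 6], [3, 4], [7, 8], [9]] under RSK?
7 9 1 5 6 8 2 4 3

Reverse RSK: for i = n, n-1, ..., 1, locate i in Q, remove the corresponding corner cell from P, and reverse-bump its entry up through P; the value ejected from row 1 is w(i).

So w = 7 9 1 5 6 8 2 4 3.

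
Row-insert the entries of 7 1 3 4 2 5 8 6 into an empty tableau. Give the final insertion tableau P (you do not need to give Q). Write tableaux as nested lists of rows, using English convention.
Insert 7: appended to row 1. P = [[7]].
Insert 1: 1 bumps 7 from row 1; 7 starts row 2. P = [[1], [7]].
Insert 3: appended to row 1. P = [[1, 3], [7]].
Insert 4: appended to row 1. P = [[1, 3, 4], [7]].
Insert 2: 2 bumps 3 from row 1; 3 bumps 7 from row 2; 7 starts row 3. P = [[1, 2, 4], [3], [7]].
Insert 5: appended to row 1. P = [[1, 2, 4, 5], [3], [7]].
Insert 8: appended to row 1. P = [[1, 2, 4, 5, 8], [3], [7]].
Insert 6: 6 bumps 8 from row 1; 8 appends to row 2. P = [[1, 2, 4, 5, 6], [3, 8], [7]].

So P = [[1, 2, 4, 5, 6], [3, 8], [7]].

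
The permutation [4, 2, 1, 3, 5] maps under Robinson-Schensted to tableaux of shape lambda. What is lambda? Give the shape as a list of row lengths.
RSK row insertion gives P = [[1, 3, 5], [2], [4]], which has shape [3, 1, 1].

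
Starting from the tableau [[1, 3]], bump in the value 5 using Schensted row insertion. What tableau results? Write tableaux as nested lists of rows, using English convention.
5 is larger than every entry of row 1, so it is appended to row 1. The new tableau is [[1, 3, 5]].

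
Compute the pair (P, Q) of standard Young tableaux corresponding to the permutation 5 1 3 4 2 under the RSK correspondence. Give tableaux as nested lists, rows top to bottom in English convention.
P = [[1, 2, 4], [3], [5]], Q = [[1, 3, 4], [2], [5]]

Insert each entry of the permutation into P by Schensted row insertion, recording in Q the position of each new cell.

Insert 5: appended to row 1. P = [[5]].
Insert 1: 1 bumps 5 from row 1; 5 starts row 2. P = [[1], [5]].
Insert 3: appended to row 1. P = [[1, 3], [5]].
Insert 4: appended to row 1. P = [[1, 3, 4], [5]].
Insert 2: 2 bumps 3 from row 1; 3 bumps 5 from row 2; 5 starts row 3. P = [[1, 2, 4], [3], [5]].

So P = [[1, 2, 4], [3], [5]], Q = [[1, 3, 4], [2], [5]].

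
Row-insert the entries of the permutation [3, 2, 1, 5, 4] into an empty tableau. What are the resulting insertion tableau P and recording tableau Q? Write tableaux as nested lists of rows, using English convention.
P = [[1, 4], [2, 5], [3]], Q = [[1, 4], [2, 5], [3]]

Insert each entry of the permutation into P by Schensted row insertion, recording in Q the position of each new cell.

Insert 3: appended to row 1. P = [[3]].
Insert 2: 2 bumps 3 from row 1; 3 starts row 2. P = [[2], [3]].
Insert 1: 1 bumps 2 from row 1; 2 bumps 3 from row 2; 3 starts row 3. P = [[1], [2], [3]].
Insert 5: appended to row 1. P = [[1, 5], [2], [3]].
Insert 4: 4 bumps 5 from row 1; 5 appends to row 2. P = [[1, 4], [2, 5], [3]].

So P = [[1, 4], [2, 5], [3]], Q = [[1, 4], [2, 5], [3]].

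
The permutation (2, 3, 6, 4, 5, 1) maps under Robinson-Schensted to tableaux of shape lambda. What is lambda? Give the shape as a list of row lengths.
Row-insert each entry into an empty tableau.

After inserting 2: P = [[2]].
After inserting 3: P = [[2, 3]].
After inserting 6: P = [[2, 3, 6]].
After inserting 4: P = [[2, 3, 4], [6]].
After inserting 5: P = [[2, 3, 4, 5], [6]].
After inserting 1: P = [[1, 3, 4, 5], [2], [6]].

The final insertion tableau P = [[1, 3, 4, 5], [2], [6]] has shape [4, 1, 1].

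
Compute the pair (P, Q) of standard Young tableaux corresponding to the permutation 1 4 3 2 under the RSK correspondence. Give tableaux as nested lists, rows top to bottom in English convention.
Insert each entry of the permutation into P by Schensted row insertion, recording in Q the position of each new cell.

Insert 1: appended to row 1. P = [[1]].
Insert 4: appended to row 1. P = [[1, 4]].
Insert 3: 3 bumps 4 from row 1; 4 starts row 2. P = [[1, 3], [4]].
Insert 2: 2 bumps 3 from row 1; 3 bumps 4 from row 2; 4 starts row 3. P = [[1, 2], [3], [4]].

So P = [[1, 2], [3], [4]], Q = [[1, 2], [3], [4]].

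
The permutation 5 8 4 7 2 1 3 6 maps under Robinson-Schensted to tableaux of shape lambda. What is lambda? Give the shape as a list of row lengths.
[3, 2, 2, 1]

Row-insert each entry into an empty tableau.

After inserting 5: P = [[5]].
After inserting 8: P = [[5, 8]].
After inserting 4: P = [[4, 8], [5]].
After inserting 7: P = [[4, 7], [5, 8]].
After inserting 2: P = [[2, 7], [4, 8], [5]].
After inserting 1: P = [[1, 7], [2, 8], [4], [5]].
After inserting 3: P = [[1, 3], [2, 7], [4, 8], [5]].
After inserting 6: P = [[1, 3, 6], [2, 7], [4, 8], [5]].

The final insertion tableau P = [[1, 3, 6], [2, 7], [4, 8], [5]] has shape [3, 2, 2, 1].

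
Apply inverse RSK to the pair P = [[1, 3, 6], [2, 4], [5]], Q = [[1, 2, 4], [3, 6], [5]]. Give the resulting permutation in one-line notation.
Reverse the RSK construction: for i from n down to 1, find the cell of Q containing i, remove the entry at that cell from P, and reverse-bump it up through P; the value ejected from row 1 is w(i).

Step i=6: Q has 6 at row 2, column 2; remove 4 from row 2 of P and reverse-bump: 4 enters row 1 and ejects 3. So w(6) = 3. P is now [[1, 4, 6], [2], [5]].
Step i=5: Q has 5 at row 3, column 1; remove 5 from row 3 of P and reverse-bump: 5 enters row 2 and ejects 2; 2 enters row 1 and ejects 1. So w(5) = 1. P is now [[2, 4, 6], [5]].
Step i=4: Q has 4 at row 1, column 3; remove that cell from P, ejecting 6. So w(4) = 6. P is now [[2, 4], [5]].
Step i=3: Q has 3 at row 2, column 1; remove 5 from row 2 of P and reverse-bump: 5 enters row 1 and ejects 4. So w(3) = 4. P is now [[2, 5]].
Step i=2: Q has 2 at row 1, column 2; remove that cell from P, ejecting 5. So w(2) = 5. P is now [[2]].
Step i=1: Q has 1 at row 1, column 1; remove that cell from P, ejecting 2. So w(1) = 2. P is now [].

So w = 2 5 4 6 1 3.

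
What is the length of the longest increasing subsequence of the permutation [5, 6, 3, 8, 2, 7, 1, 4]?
3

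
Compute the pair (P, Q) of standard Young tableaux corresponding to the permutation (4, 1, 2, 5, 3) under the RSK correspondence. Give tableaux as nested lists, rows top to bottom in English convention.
Insert each entry of the permutation into P by Schensted row insertion, recording in Q the position of each new cell.

Insert 4: appended to row 1. P = [[4]], Q = [[1]].
Insert 1: 1 bumps 4 from row 1; 4 starts row 2. P = [[1], [4]], Q = [[1], [2]].
Insert 2: appended to row 1. P = [[1, 2], [4]], Q = [[1, 3], [2]].
Insert 5: appended to row 1. P = [[1, 2, 5], [4]], Q = [[1, 3, 4], [2]].
Insert 3: 3 bumps 5 from row 1; 5 appends to row 2. P = [[1, 2, 3], [4, 5]], Q = [[1, 3, 4], [2, 5]].

So P = [[1, 2, 3], [4, 5]], Q = [[1, 3, 4], [2, 5]].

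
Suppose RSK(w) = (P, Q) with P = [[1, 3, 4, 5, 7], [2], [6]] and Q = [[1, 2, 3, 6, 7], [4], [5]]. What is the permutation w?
2 3 6 4 1 5 7

Reverse RSK: for i = n, n-1, ..., 1, locate i in Q, remove the corresponding corner cell from P, and reverse-bump its entry up through P; the value ejected from row 1 is w(i).

So w = 2 3 6 4 1 5 7.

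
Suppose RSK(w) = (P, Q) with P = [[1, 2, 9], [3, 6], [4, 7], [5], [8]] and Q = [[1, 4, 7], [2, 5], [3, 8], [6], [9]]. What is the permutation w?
Reverse RSK: for i = n, n-1, ..., 1, locate i in Q, remove the corresponding corner cell from P, and reverse-bump its entry up through P; the value ejected from row 1 is w(i).

So w = 8 5 4 7 6 1 9 3 2.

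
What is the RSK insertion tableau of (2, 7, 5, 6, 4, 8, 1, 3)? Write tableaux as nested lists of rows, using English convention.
P = [[1, 3, 6, 8], [2, 4], [5], [7]]

Insert 2: appended to row 1. P = [[2]].
Insert 7: appended to row 1. P = [[2, 7]].
Insert 5: 5 bumps 7 from row 1; 7 starts row 2. P = [[2, 5], [7]].
Insert 6: appended to row 1. P = [[2, 5, 6], [7]].
Insert 4: 4 bumps 5 from row 1; 5 bumps 7 from row 2; 7 starts row 3. P = [[2, 4, 6], [5], [7]].
Insert 8: appended to row 1. P = [[2, 4, 6, 8], [5], [7]].
Insert 1: 1 bumps 2 from row 1; 2 bumps 5 from row 2; 5 bumps 7 from row 3; 7 starts row 4. P = [[1, 4, 6, 8], [2], [5], [7]].
Insert 3: 3 bumps 4 from row 1; 4 appends to row 2. P = [[1, 3, 6, 8], [2, 4], [5], [7]].

So P = [[1, 3, 6, 8], [2, 4], [5], [7]].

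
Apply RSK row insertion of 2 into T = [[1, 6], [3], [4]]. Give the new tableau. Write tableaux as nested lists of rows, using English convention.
[[1, 2], [3, 6], [4]]

In row 1, 2 replaces 6 (the leftmost entry greater than 2); 6 is bumped to row 2. 6 is appended to row 2. The new tableau is [[1, 2], [3, 6], [4]].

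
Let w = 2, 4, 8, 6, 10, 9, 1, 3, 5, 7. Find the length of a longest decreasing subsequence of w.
3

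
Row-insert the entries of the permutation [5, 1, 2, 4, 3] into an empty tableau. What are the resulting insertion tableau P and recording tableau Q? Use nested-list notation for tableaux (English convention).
Insert each entry of the permutation into P by Schensted row insertion, recording in Q the position of each new cell.

Insert 5: appended to row 1. P = [[5]].
Insert 1: 1 bumps 5 from row 1; 5 starts row 2. P = [[1], [5]].
Insert 2: appended to row 1. P = [[1, 2], [5]].
Insert 4: appended to row 1. P = [[1, 2, 4], [5]].
Insert 3: 3 bumps 4 from row 1; 4 bumps 5 from row 2; 5 starts row 3. P = [[1, 2, 3], [4], [5]].

So P = [[1, 2, 3], [4], [5]], Q = [[1, 3, 4], [2], [5]].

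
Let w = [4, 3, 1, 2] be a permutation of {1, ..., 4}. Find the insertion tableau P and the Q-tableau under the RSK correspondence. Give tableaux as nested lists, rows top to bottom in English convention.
Insert each entry of the permutation into P by Schensted row insertion, recording in Q the position of each new cell.

Insert 4: appended to row 1. P = [[4]], Q = [[1]].
Insert 3: 3 bumps 4 from row 1; 4 starts row 2. P = [[3], [4]], Q = [[1], [2]].
Insert 1: 1 bumps 3 from row 1; 3 bumps 4 from row 2; 4 starts row 3. P = [[1], [3], [4]], Q = [[1], [2], [3]].
Insert 2: appended to row 1. P = [[1, 2], [3], [4]], Q = [[1, 4], [2], [3]].

So P = [[1, 2], [3], [4]], Q = [[1, 4], [2], [3]].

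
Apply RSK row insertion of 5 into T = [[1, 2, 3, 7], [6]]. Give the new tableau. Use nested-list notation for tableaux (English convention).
In row 1, 5 replaces 7 (the leftmost entry greater than 5); 7 is bumped to row 2. 7 is appended to row 2. The new tableau is [[1, 2, 3, 5], [6, 7]].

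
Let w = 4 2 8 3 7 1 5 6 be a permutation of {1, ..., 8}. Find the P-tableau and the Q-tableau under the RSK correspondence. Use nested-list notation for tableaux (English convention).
Insert each entry of the permutation into P by Schensted row insertion, recording in Q the position of each new cell.

Insert 4: appended to row 1. P = [[4]], Q = [[1]].
Insert 2: 2 bumps 4 from row 1; 4 starts row 2. P = [[2], [4]], Q = [[1], [2]].
Insert 8: appended to row 1. P = [[2, 8], [4]], Q = [[1, 3], [2]].
Insert 3: 3 bumps 8 from row 1; 8 appends to row 2. P = [[2, 3], [4, 8]], Q = [[1, 3], [2, 4]].
Insert 7: appended to row 1. P = [[2, 3, 7], [4, 8]], Q = [[1, 3, 5], [2, 4]].
Insert 1: 1 bumps 2 from row 1; 2 bumps 4 from row 2; 4 starts row 3. P = [[1, 3, 7], [2, 8], [4]], Q = [[1, 3, 5], [2, 4], [6]].
Insert 5: 5 bumps 7 from row 1; 7 bumps 8 from row 2; 8 appends to row 3. P = [[1, 3, 5], [2, 7], [4, 8]], Q = [[1, 3, 5], [2, 4], [6, 7]].
Insert 6: appended to row 1. P = [[1, 3, 5, 6], [2, 7], [4, 8]], Q = [[1, 3, 5, 8], [2, 4], [6, 7]].

So P = [[1, 3, 5, 6], [2, 7], [4, 8]], Q = [[1, 3, 5, 8], [2, 4], [6, 7]].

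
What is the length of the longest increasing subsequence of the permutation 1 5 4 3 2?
2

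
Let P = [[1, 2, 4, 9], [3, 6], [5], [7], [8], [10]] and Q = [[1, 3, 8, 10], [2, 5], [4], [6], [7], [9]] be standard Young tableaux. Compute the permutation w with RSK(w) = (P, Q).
Reverse the RSK construction: for i from n down to 1, find the cell of Q containing i, remove the entry at that cell from P, and reverse-bump it up through P; the value ejected from row 1 is w(i).

Step i=10: Q has 10 at row 1, column 4; remove that cell from P, ejecting 9. So w(10) = 9. P is now [[1, 2, 4], [3, 6], [5], [7], [8], [10]].
Step i=9: Q has 9 at row 6, column 1; remove 10 from row 6 of P and reverse-bump: 10 enters row 5 and ejects 8; 8 enters row 4 and ejects 7; 7 enters row 3 and ejects 5; 5 enters row 2 and ejects 3; 3 enters row 1 and ejects 2. So w(9) = 2. P is now [[1, 3, 4], [5, 6], [7], [8], [10]].
Step i=8: Q has 8 at row 1, column 3; remove that cell from P, ejecting 4. So w(8) = 4. P is now [[1, 3], [5, 6], [7], [8], [10]].
Step i=7: Q has 7 at row 5, column 1; remove 10 from row 5 of P and reverse-bump: 10 enters row 4 and ejects 8; 8 enters row 3 and ejects 7; 7 enters row 2 and ejects 6; 6 enters row 1 and ejects 3. So w(7) = 3. P is now [[1, 6], [5, 7], [8], [10]].
Step i=6: Q has 6 at row 4, column 1; remove 10 from row 4 of P and reverse-bump: 10 enters row 3 and ejects 8; 8 enters row 2 and ejects 7; 7 enters row 1 and ejects 6. So w(6) = 6. P is now [[1, 7], [5, 8], [10]].
Step i=5: Q has 5 at row 2, column 2; remove 8 from row 2 of P and reverse-bump: 8 enters row 1 and ejects 7. So w(5) = 7. P is now [[1, 8], [5], [10]].
Step i=4: Q has 4 at row 3, column 1; remove 10 from row 3 of P and reverse-bump: 10 enters row 2 and ejects 5; 5 enters row 1 and ejects 1. So w(4) = 1. P is now [[5, 8], [10]].
Step i=3: Q has 3 at row 1, column 2; remove that cell from P, ejecting 8. So w(3) = 8. P is now [[5], [10]].
Step i=2: Q has 2 at row 2, column 1; remove 10 from row 2 of P and reverse-bump: 10 enters row 1 and ejects 5. So w(2) = 5. P is now [[10]].
Step i=1: Q has 1 at row 1, column 1; remove that cell from P, ejecting 10. So w(1) = 10. P is now [].

So w = 10 5 8 1 7 6 3 4 2 9.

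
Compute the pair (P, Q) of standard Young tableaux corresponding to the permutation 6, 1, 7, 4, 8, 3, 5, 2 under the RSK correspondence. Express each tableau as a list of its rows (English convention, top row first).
P = [[1, 2, 5], [3, 7, 8], [4], [6]], Q = [[1, 3, 5], [2, 4, 7], [6], [8]]

Insert each entry of the permutation into P by Schensted row insertion, recording in Q the position of each new cell.

Insert 6: appended to row 1. P = [[6]].
Insert 1: 1 bumps 6 from row 1; 6 starts row 2. P = [[1], [6]].
Insert 7: appended to row 1. P = [[1, 7], [6]].
Insert 4: 4 bumps 7 from row 1; 7 appends to row 2. P = [[1, 4], [6, 7]].
Insert 8: appended to row 1. P = [[1, 4, 8], [6, 7]].
Insert 3: 3 bumps 4 from row 1; 4 bumps 6 from row 2; 6 starts row 3. P = [[1, 3, 8], [4, 7], [6]].
Insert 5: 5 bumps 8 from row 1; 8 appends to row 2. P = [[1, 3, 5], [4, 7, 8], [6]].
Insert 2: 2 bumps 3 from row 1; 3 bumps 4 from row 2; 4 bumps 6 from row 3; 6 starts row 4. P = [[1, 2, 5], [3, 7, 8], [4], [6]].

So P = [[1, 2, 5], [3, 7, 8], [4], [6]], Q = [[1, 3, 5], [2, 4, 7], [6], [8]].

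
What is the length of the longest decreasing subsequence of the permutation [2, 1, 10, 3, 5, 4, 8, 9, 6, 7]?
3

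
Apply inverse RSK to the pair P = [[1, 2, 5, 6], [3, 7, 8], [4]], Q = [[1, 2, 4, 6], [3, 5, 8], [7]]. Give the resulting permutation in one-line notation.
1 4 3 7 5 8 2 6

Reverse the RSK construction: for i from n down to 1, find the cell of Q containing i, remove the entry at that cell from P, and reverse-bump it up through P; the value ejected from row 1 is w(i).

Step i=8: Q has 8 at row 2, column 3; remove 8 from row 2 of P and reverse-bump: 8 enters row 1 and ejects 6. So w(8) = 6. P is now [[1, 2, 5, 8], [3, 7], [4]].
Step i=7: Q has 7 at row 3, column 1; remove 4 from row 3 of P and reverse-bump: 4 enters row 2 and ejects 3; 3 enters row 1 and ejects 2. So w(7) = 2. P is now [[1, 3, 5, 8], [4, 7]].
Step i=6: Q has 6 at row 1, column 4; remove that cell from P, ejecting 8. So w(6) = 8. P is now [[1, 3, 5], [4, 7]].
Step i=5: Q has 5 at row 2, column 2; remove 7 from row 2 of P and reverse-bump: 7 enters row 1 and ejects 5. So w(5) = 5. P is now [[1, 3, 7], [4]].
Step i=4: Q has 4 at row 1, column 3; remove that cell from P, ejecting 7. So w(4) = 7. P is now [[1, 3], [4]].
Step i=3: Q has 3 at row 2, column 1; remove 4 from row 2 of P and reverse-bump: 4 enters row 1 and ejects 3. So w(3) = 3. P is now [[1, 4]].
Step i=2: Q has 2 at row 1, column 2; remove that cell from P, ejecting 4. So w(2) = 4. P is now [[1]].
Step i=1: Q has 1 at row 1, column 1; remove that cell from P, ejecting 1. So w(1) = 1. P is now [].

So w = 1 4 3 7 5 8 2 6.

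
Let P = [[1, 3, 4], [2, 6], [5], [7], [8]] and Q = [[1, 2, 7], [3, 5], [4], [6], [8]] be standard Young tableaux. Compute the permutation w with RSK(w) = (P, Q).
5 8 7 2 6 3 4 1

Reverse the RSK construction: for i from n down to 1, find the cell of Q containing i, remove the entry at that cell from P, and reverse-bump it up through P; the value ejected from row 1 is w(i).

Step i=8: Q has 8 at row 5, column 1; remove 8 from row 5 of P and reverse-bump: 8 enters row 4 and ejects 7; 7 enters row 3 and ejects 5; 5 enters row 2 and ejects 2; 2 enters row 1 and ejects 1. So w(8) = 1. P is now [[2, 3, 4], [5, 6], [7], [8]].
Step i=7: Q has 7 at row 1, column 3; remove that cell from P, ejecting 4. So w(7) = 4. P is now [[2, 3], [5, 6], [7], [8]].
Step i=6: Q has 6 at row 4, column 1; remove 8 from row 4 of P and reverse-bump: 8 enters row 3 and ejects 7; 7 enters row 2 and ejects 6; 6 enters row 1 and ejects 3. So w(6) = 3. P is now [[2, 6], [5, 7], [8]].
Step i=5: Q has 5 at row 2, column 2; remove 7 from row 2 of P and reverse-bump: 7 enters row 1 and ejects 6. So w(5) = 6. P is now [[2, 7], [5], [8]].
Step i=4: Q has 4 at row 3, column 1; remove 8 from row 3 of P and reverse-bump: 8 enters row 2 and ejects 5; 5 enters row 1 and ejects 2. So w(4) = 2. P is now [[5, 7], [8]].
Step i=3: Q has 3 at row 2, column 1; remove 8 from row 2 of P and reverse-bump: 8 enters row 1 and ejects 7. So w(3) = 7. P is now [[5, 8]].
Step i=2: Q has 2 at row 1, column 2; remove that cell from P, ejecting 8. So w(2) = 8. P is now [[5]].
Step i=1: Q has 1 at row 1, column 1; remove that cell from P, ejecting 5. So w(1) = 5. P is now [].

So w = 5 8 7 2 6 3 4 1.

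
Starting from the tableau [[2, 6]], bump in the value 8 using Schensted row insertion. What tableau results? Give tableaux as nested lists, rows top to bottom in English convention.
8 is larger than every entry of row 1, so it is appended to row 1. The new tableau is [[2, 6, 8]].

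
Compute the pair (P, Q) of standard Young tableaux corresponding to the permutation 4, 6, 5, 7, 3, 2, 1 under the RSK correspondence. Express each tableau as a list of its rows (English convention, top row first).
Insert each entry of the permutation into P by Schensted row insertion, recording in Q the position of each new cell.

Insert 4: appended to row 1. P = [[4]].
Insert 6: appended to row 1. P = [[4, 6]].
Insert 5: 5 bumps 6 from row 1; 6 starts row 2. P = [[4, 5], [6]].
Insert 7: appended to row 1. P = [[4, 5, 7], [6]].
Insert 3: 3 bumps 4 from row 1; 4 bumps 6 from row 2; 6 starts row 3. P = [[3, 5, 7], [4], [6]].
Insert 2: 2 bumps 3 from row 1; 3 bumps 4 from row 2; 4 bumps 6 from row 3; 6 starts row 4. P = [[2, 5, 7], [3], [4], [6]].
Insert 1: 1 bumps 2 from row 1; 2 bumps 3 from row 2; 3 bumps 4 from row 3; 4 bumps 6 from row 4; 6 starts row 5. P = [[1, 5, 7], [2], [3], [4], [6]].

So P = [[1, 5, 7], [2], [3], [4], [6]], Q = [[1, 2, 4], [3], [5], [6], [7]].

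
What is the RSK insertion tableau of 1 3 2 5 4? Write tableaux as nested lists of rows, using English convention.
P = [[1, 2, 4], [3, 5]]

Insert 1: appended to row 1. P = [[1]].
Insert 3: appended to row 1. P = [[1, 3]].
Insert 2: 2 bumps 3 from row 1; 3 starts row 2. P = [[1, 2], [3]].
Insert 5: appended to row 1. P = [[1, 2, 5], [3]].
Insert 4: 4 bumps 5 from row 1; 5 appends to row 2. P = [[1, 2, 4], [3, 5]].

So P = [[1, 2, 4], [3, 5]].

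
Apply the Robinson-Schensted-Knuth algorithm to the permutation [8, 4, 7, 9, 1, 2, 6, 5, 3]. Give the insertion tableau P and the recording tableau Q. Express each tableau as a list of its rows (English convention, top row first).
P = [[1, 2, 3], [4, 5, 9], [6], [7], [8]], Q = [[1, 3, 4], [2, 6, 7], [5], [8], [9]]

Insert each entry of the permutation into P by Schensted row insertion, recording in Q the position of each new cell.

Insert 8: appended to row 1. P = [[8]], Q = [[1]].
Insert 4: 4 bumps 8 from row 1; 8 starts row 2. P = [[4], [8]], Q = [[1], [2]].
Insert 7: appended to row 1. P = [[4, 7], [8]], Q = [[1, 3], [2]].
Insert 9: appended to row 1. P = [[4, 7, 9], [8]], Q = [[1, 3, 4], [2]].
Insert 1: 1 bumps 4 from row 1; 4 bumps 8 from row 2; 8 starts row 3. P = [[1, 7, 9], [4], [8]], Q = [[1, 3, 4], [2], [5]].
Insert 2: 2 bumps 7 from row 1; 7 appends to row 2. P = [[1, 2, 9], [4, 7], [8]], Q = [[1, 3, 4], [2, 6], [5]].
Insert 6: 6 bumps 9 from row 1; 9 appends to row 2. P = [[1, 2, 6], [4, 7, 9], [8]], Q = [[1, 3, 4], [2, 6, 7], [5]].
Insert 5: 5 bumps 6 from row 1; 6 bumps 7 from row 2; 7 bumps 8 from row 3; 8 starts row 4. P = [[1, 2, 5], [4, 6, 9], [7], [8]], Q = [[1, 3, 4], [2, 6, 7], [5], [8]].
Insert 3: 3 bumps 5 from row 1; 5 bumps 6 from row 2; 6 bumps 7 from row 3; 7 bumps 8 from row 4; 8 starts row 5. P = [[1, 2, 3], [4, 5, 9], [6], [7], [8]], Q = [[1, 3, 4], [2, 6, 7], [5], [8], [9]].

So P = [[1, 2, 3], [4, 5, 9], [6], [7], [8]], Q = [[1, 3, 4], [2, 6, 7], [5], [8], [9]].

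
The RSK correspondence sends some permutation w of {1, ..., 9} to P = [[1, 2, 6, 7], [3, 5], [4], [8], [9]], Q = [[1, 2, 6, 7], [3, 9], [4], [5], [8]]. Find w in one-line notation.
4 9 8 5 3 6 7 1 2

Reverse the RSK construction: for i from n down to 1, find the cell of Q containing i, remove the entry at that cell from P, and reverse-bump it up through P; the value ejected from row 1 is w(i).

Step i=9: Q has 9 at row 2, column 2; remove 5 from row 2 of P and reverse-bump: 5 enters row 1 and ejects 2. So w(9) = 2. P is now [[1, 5, 6, 7], [3], [4], [8], [9]].
Step i=8: Q has 8 at row 5, column 1; remove 9 from row 5 of P and reverse-bump: 9 enters row 4 and ejects 8; 8 enters row 3 and ejects 4; 4 enters row 2 and ejects 3; 3 enters row 1 and ejects 1. So w(8) = 1. P is now [[3, 5, 6, 7], [4], [8], [9]].
Step i=7: Q has 7 at row 1, column 4; remove that cell from P, ejecting 7. So w(7) = 7. P is now [[3, 5, 6], [4], [8], [9]].
Step i=6: Q has 6 at row 1, column 3; remove that cell from P, ejecting 6. So w(6) = 6. P is now [[3, 5], [4], [8], [9]].
Step i=5: Q has 5 at row 4, column 1; remove 9 from row 4 of P and reverse-bump: 9 enters row 3 and ejects 8; 8 enters row 2 and ejects 4; 4 enters row 1 and ejects 3. So w(5) = 3. P is now [[4, 5], [8], [9]].
Step i=4: Q has 4 at row 3, column 1; remove 9 from row 3 of P and reverse-bump: 9 enters row 2 and ejects 8; 8 enters row 1 and ejects 5. So w(4) = 5. P is now [[4, 8], [9]].
Step i=3: Q has 3 at row 2, column 1; remove 9 from row 2 of P and reverse-bump: 9 enters row 1 and ejects 8. So w(3) = 8. P is now [[4, 9]].
Step i=2: Q has 2 at row 1, column 2; remove that cell from P, ejecting 9. So w(2) = 9. P is now [[4]].
Step i=1: Q has 1 at row 1, column 1; remove that cell from P, ejecting 4. So w(1) = 4. P is now [].

So w = 4 9 8 5 3 6 7 1 2.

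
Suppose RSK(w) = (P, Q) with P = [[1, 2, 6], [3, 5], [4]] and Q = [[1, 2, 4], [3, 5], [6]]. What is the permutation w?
4 5 1 6 3 2

Reverse RSK: for i = n, n-1, ..., 1, locate i in Q, remove the corresponding corner cell from P, and reverse-bump its entry up through P; the value ejected from row 1 is w(i).

So w = 4 5 1 6 3 2.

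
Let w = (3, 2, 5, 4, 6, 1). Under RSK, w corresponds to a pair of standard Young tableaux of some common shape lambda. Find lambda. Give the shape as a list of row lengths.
[3, 2, 1]

Row-insert each entry into an empty tableau.

After inserting 3: P = [[3]].
After inserting 2: P = [[2], [3]].
After inserting 5: P = [[2, 5], [3]].
After inserting 4: P = [[2, 4], [3, 5]].
After inserting 6: P = [[2, 4, 6], [3, 5]].
After inserting 1: P = [[1, 4, 6], [2, 5], [3]].

The final insertion tableau P = [[1, 4, 6], [2, 5], [3]] has shape [3, 2, 1].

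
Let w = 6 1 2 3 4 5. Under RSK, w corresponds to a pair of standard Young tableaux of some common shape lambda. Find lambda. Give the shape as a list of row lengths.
Row-insert each entry into an empty tableau.

After inserting 6: P = [[6]].
After inserting 1: P = [[1], [6]].
After inserting 2: P = [[1, 2], [6]].
After inserting 3: P = [[1, 2, 3], [6]].
After inserting 4: P = [[1, 2, 3, 4], [6]].
After inserting 5: P = [[1, 2, 3, 4, 5], [6]].

The final insertion tableau P = [[1, 2, 3, 4, 5], [6]] has shape [5, 1].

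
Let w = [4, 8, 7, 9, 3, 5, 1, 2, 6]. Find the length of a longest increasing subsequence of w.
3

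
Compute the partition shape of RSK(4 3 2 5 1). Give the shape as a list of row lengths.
Row-insert each entry into an empty tableau.

After inserting 4: P = [[4]].
After inserting 3: P = [[3], [4]].
After inserting 2: P = [[2], [3], [4]].
After inserting 5: P = [[2, 5], [3], [4]].
After inserting 1: P = [[1, 5], [2], [3], [4]].

The final insertion tableau P = [[1, 5], [2], [3], [4]] has shape [2, 1, 1, 1].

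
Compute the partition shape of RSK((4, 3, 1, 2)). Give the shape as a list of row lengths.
[2, 1, 1]

Row-insert each entry into an empty tableau.

After inserting 4: P = [[4]].
After inserting 3: P = [[3], [4]].
After inserting 1: P = [[1], [3], [4]].
After inserting 2: P = [[1, 2], [3], [4]].

The final insertion tableau P = [[1, 2], [3], [4]] has shape [2, 1, 1].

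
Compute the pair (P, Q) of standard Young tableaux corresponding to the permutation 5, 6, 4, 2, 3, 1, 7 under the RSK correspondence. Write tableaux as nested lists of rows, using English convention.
P = [[1, 3, 7], [2, 6], [4], [5]], Q = [[1, 2, 7], [3, 5], [4], [6]]

Insert each entry of the permutation into P by Schensted row insertion, recording in Q the position of each new cell.

After inserting 5: P = [[5]].
After inserting 6: P = [[5, 6]].
After inserting 4: P = [[4, 6], [5]].
After inserting 2: P = [[2, 6], [4], [5]].
After inserting 3: P = [[2, 3], [4, 6], [5]].
After inserting 1: P = [[1, 3], [2, 6], [4], [5]].
After inserting 7: P = [[1, 3, 7], [2, 6], [4], [5]].

So P = [[1, 3, 7], [2, 6], [4], [5]], Q = [[1, 2, 7], [3, 5], [4], [6]].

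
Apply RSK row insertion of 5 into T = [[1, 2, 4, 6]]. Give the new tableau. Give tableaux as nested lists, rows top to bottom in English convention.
[[1, 2, 4, 5], [6]]

In row 1, 5 replaces 6 (the leftmost entry greater than 5); 6 is bumped to row 2. 6 starts a new row 2. The new tableau is [[1, 2, 4, 5], [6]].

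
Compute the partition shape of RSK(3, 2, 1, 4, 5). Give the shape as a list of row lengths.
Row-insert each entry into an empty tableau.

After inserting 3: P = [[3]].
After inserting 2: P = [[2], [3]].
After inserting 1: P = [[1], [2], [3]].
After inserting 4: P = [[1, 4], [2], [3]].
After inserting 5: P = [[1, 4, 5], [2], [3]].

The final insertion tableau P = [[1, 4, 5], [2], [3]] has shape [3, 1, 1].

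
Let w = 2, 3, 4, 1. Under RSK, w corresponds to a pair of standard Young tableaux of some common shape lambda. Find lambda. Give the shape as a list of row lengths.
RSK row insertion gives P = [[1, 3, 4], [2]], which has shape [3, 1].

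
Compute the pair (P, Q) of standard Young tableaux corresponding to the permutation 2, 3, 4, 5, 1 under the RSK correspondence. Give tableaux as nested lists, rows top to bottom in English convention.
P = [[1, 3, 4, 5], [2]], Q = [[1, 2, 3, 4], [5]]

Insert each entry of the permutation into P by Schensted row insertion, recording in Q the position of each new cell.

After inserting 2: P = [[2]].
After inserting 3: P = [[2, 3]].
After inserting 4: P = [[2, 3, 4]].
After inserting 5: P = [[2, 3, 4, 5]].
After inserting 1: P = [[1, 3, 4, 5], [2]].

So P = [[1, 3, 4, 5], [2]], Q = [[1, 2, 3, 4], [5]].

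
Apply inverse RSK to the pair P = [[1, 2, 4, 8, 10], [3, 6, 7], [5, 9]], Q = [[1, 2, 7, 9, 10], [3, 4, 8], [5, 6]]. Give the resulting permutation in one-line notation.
5 9 3 6 1 2 7 4 8 10

Reverse the RSK construction: for i from n down to 1, find the cell of Q containing i, remove the entry at that cell from P, and reverse-bump it up through P; the value ejected from row 1 is w(i).

Step i=10: Q has 10 at row 1, column 5; remove that cell from P, ejecting 10. So w(10) = 10. P is now [[1, 2, 4, 8], [3, 6, 7], [5, 9]].
Step i=9: Q has 9 at row 1, column 4; remove that cell from P, ejecting 8. So w(9) = 8. P is now [[1, 2, 4], [3, 6, 7], [5, 9]].
Step i=8: Q has 8 at row 2, column 3; remove 7 from row 2 of P and reverse-bump: 7 enters row 1 and ejects 4. So w(8) = 4. P is now [[1, 2, 7], [3, 6], [5, 9]].
Step i=7: Q has 7 at row 1, column 3; remove that cell from P, ejecting 7. So w(7) = 7. P is now [[1, 2], [3, 6], [5, 9]].
Step i=6: Q has 6 at row 3, column 2; remove 9 from row 3 of P and reverse-bump: 9 enters row 2 and ejects 6; 6 enters row 1 and ejects 2. So w(6) = 2. P is now [[1, 6], [3, 9], [5]].
Step i=5: Q has 5 at row 3, column 1; remove 5 from row 3 of P and reverse-bump: 5 enters row 2 and ejects 3; 3 enters row 1 and ejects 1. So w(5) = 1. P is now [[3, 6], [5, 9]].
Step i=4: Q has 4 at row 2, column 2; remove 9 from row 2 of P and reverse-bump: 9 enters row 1 and ejects 6. So w(4) = 6. P is now [[3, 9], [5]].
Step i=3: Q has 3 at row 2, column 1; remove 5 from row 2 of P and reverse-bump: 5 enters row 1 and ejects 3. So w(3) = 3. P is now [[5, 9]].
Step i=2: Q has 2 at row 1, column 2; remove that cell from P, ejecting 9. So w(2) = 9. P is now [[5]].
Step i=1: Q has 1 at row 1, column 1; remove that cell from P, ejecting 5. So w(1) = 5. P is now [].

So w = 5 9 3 6 1 2 7 4 8 10.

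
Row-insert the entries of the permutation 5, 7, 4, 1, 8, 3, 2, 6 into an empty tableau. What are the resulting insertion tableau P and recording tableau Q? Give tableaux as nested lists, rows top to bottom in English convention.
P = [[1, 2, 6], [3, 7, 8], [4], [5]], Q = [[1, 2, 5], [3, 6, 8], [4], [7]]

Insert each entry of the permutation into P by Schensted row insertion, recording in Q the position of each new cell.

Insert 5: appended to row 1. P = [[5]].
Insert 7: appended to row 1. P = [[5, 7]].
Insert 4: 4 bumps 5 from row 1; 5 starts row 2. P = [[4, 7], [5]].
Insert 1: 1 bumps 4 from row 1; 4 bumps 5 from row 2; 5 starts row 3. P = [[1, 7], [4], [5]].
Insert 8: appended to row 1. P = [[1, 7, 8], [4], [5]].
Insert 3: 3 bumps 7 from row 1; 7 appends to row 2. P = [[1, 3, 8], [4, 7], [5]].
Insert 2: 2 bumps 3 from row 1; 3 bumps 4 from row 2; 4 bumps 5 from row 3; 5 starts row 4. P = [[1, 2, 8], [3, 7], [4], [5]].
Insert 6: 6 bumps 8 from row 1; 8 appends to row 2. P = [[1, 2, 6], [3, 7, 8], [4], [5]].

So P = [[1, 2, 6], [3, 7, 8], [4], [5]], Q = [[1, 2, 5], [3, 6, 8], [4], [7]].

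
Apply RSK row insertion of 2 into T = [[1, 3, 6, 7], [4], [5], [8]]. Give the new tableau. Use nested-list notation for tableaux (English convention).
In row 1, 2 replaces 3 (the leftmost entry greater than 2); 3 is bumped to row 2. In row 2, 3 replaces 4 (the leftmost entry greater than 3); 4 is bumped to row 3. In row 3, 4 replaces 5 (the leftmost entry greater than 4); 5 is bumped to row 4. In row 4, 5 replaces 8 (the leftmost entry greater than 5); 8 is bumped to row 5. 8 starts a new row 5. The new tableau is [[1, 2, 6, 7], [3], [4], [5], [8]].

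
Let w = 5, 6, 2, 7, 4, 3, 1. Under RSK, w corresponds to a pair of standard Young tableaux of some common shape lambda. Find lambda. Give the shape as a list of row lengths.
Row-insert each entry into an empty tableau.

After inserting 5: P = [[5]].
After inserting 6: P = [[5, 6]].
After inserting 2: P = [[2, 6], [5]].
After inserting 7: P = [[2, 6, 7], [5]].
After inserting 4: P = [[2, 4, 7], [5, 6]].
After inserting 3: P = [[2, 3, 7], [4, 6], [5]].
After inserting 1: P = [[1, 3, 7], [2, 6], [4], [5]].

The final insertion tableau P = [[1, 3, 7], [2, 6], [4], [5]] has shape [3, 2, 1, 1].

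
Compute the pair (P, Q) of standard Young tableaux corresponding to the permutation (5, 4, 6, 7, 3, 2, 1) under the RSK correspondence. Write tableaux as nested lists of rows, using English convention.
P = [[1, 6, 7], [2], [3], [4], [5]], Q = [[1, 3, 4], [2], [5], [6], [7]]

Insert each entry of the permutation into P by Schensted row insertion, recording in Q the position of each new cell.

Insert 5: appended to row 1. P = [[5]].
Insert 4: 4 bumps 5 from row 1; 5 starts row 2. P = [[4], [5]].
Insert 6: appended to row 1. P = [[4, 6], [5]].
Insert 7: appended to row 1. P = [[4, 6, 7], [5]].
Insert 3: 3 bumps 4 from row 1; 4 bumps 5 from row 2; 5 starts row 3. P = [[3, 6, 7], [4], [5]].
Insert 2: 2 bumps 3 from row 1; 3 bumps 4 from row 2; 4 bumps 5 from row 3; 5 starts row 4. P = [[2, 6, 7], [3], [4], [5]].
Insert 1: 1 bumps 2 from row 1; 2 bumps 3 from row 2; 3 bumps 4 from row 3; 4 bumps 5 from row 4; 5 starts row 5. P = [[1, 6, 7], [2], [3], [4], [5]].

So P = [[1, 6, 7], [2], [3], [4], [5]], Q = [[1, 3, 4], [2], [5], [6], [7]].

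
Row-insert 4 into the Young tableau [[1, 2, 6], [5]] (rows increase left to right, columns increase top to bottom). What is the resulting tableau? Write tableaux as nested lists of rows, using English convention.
[[1, 2, 4], [5, 6]]

In row 1, 4 replaces 6 (the leftmost entry greater than 4); 6 is bumped to row 2. 6 is appended to row 2. The new tableau is [[1, 2, 4], [5, 6]].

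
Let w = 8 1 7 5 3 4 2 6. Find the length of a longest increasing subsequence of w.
4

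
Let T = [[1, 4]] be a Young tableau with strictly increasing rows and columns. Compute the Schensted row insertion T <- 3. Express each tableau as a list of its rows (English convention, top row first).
[[1, 3], [4]]

In row 1, 3 replaces 4 (the leftmost entry greater than 3); 4 is bumped to row 2. 4 starts a new row 2. The new tableau is [[1, 3], [4]].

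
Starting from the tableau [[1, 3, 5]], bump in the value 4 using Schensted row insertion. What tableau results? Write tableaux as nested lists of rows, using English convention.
In row 1, 4 replaces 5 (the leftmost entry greater than 4); 5 is bumped to row 2. 5 starts a new row 2. The new tableau is [[1, 3, 4], [5]].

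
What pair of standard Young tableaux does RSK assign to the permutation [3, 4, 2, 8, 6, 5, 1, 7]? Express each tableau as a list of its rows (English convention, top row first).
P = [[1, 4, 5, 7], [2, 6], [3], [8]], Q = [[1, 2, 4, 8], [3, 5], [6], [7]]

Insert each entry of the permutation into P by Schensted row insertion, recording in Q the position of each new cell.

Insert 3: appended to row 1. P = [[3]].
Insert 4: appended to row 1. P = [[3, 4]].
Insert 2: 2 bumps 3 from row 1; 3 starts row 2. P = [[2, 4], [3]].
Insert 8: appended to row 1. P = [[2, 4, 8], [3]].
Insert 6: 6 bumps 8 from row 1; 8 appends to row 2. P = [[2, 4, 6], [3, 8]].
Insert 5: 5 bumps 6 from row 1; 6 bumps 8 from row 2; 8 starts row 3. P = [[2, 4, 5], [3, 6], [8]].
Insert 1: 1 bumps 2 from row 1; 2 bumps 3 from row 2; 3 bumps 8 from row 3; 8 starts row 4. P = [[1, 4, 5], [2, 6], [3], [8]].
Insert 7: appended to row 1. P = [[1, 4, 5, 7], [2, 6], [3], [8]].

So P = [[1, 4, 5, 7], [2, 6], [3], [8]], Q = [[1, 2, 4, 8], [3, 5], [6], [7]].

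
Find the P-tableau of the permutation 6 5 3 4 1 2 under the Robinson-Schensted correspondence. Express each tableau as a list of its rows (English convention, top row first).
P = [[1, 2], [3, 4], [5], [6]]

Insert 6: appended to row 1. P = [[6]].
Insert 5: 5 bumps 6 from row 1; 6 starts row 2. P = [[5], [6]].
Insert 3: 3 bumps 5 from row 1; 5 bumps 6 from row 2; 6 starts row 3. P = [[3], [5], [6]].
Insert 4: appended to row 1. P = [[3, 4], [5], [6]].
Insert 1: 1 bumps 3 from row 1; 3 bumps 5 from row 2; 5 bumps 6 from row 3; 6 starts row 4. P = [[1, 4], [3], [5], [6]].
Insert 2: 2 bumps 4 from row 1; 4 appends to row 2. P = [[1, 2], [3, 4], [5], [6]].

So P = [[1, 2], [3, 4], [5], [6]].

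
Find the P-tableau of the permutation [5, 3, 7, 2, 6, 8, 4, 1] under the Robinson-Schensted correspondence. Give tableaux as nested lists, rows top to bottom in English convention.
P = [[1, 4, 8], [2, 6], [3, 7], [5]]

Insert 5: appended to row 1. P = [[5]].
Insert 3: 3 bumps 5 from row 1; 5 starts row 2. P = [[3], [5]].
Insert 7: appended to row 1. P = [[3, 7], [5]].
Insert 2: 2 bumps 3 from row 1; 3 bumps 5 from row 2; 5 starts row 3. P = [[2, 7], [3], [5]].
Insert 6: 6 bumps 7 from row 1; 7 appends to row 2. P = [[2, 6], [3, 7], [5]].
Insert 8: appended to row 1. P = [[2, 6, 8], [3, 7], [5]].
Insert 4: 4 bumps 6 from row 1; 6 bumps 7 from row 2; 7 appends to row 3. P = [[2, 4, 8], [3, 6], [5, 7]].
Insert 1: 1 bumps 2 from row 1; 2 bumps 3 from row 2; 3 bumps 5 from row 3; 5 starts row 4. P = [[1, 4, 8], [2, 6], [3, 7], [5]].

So P = [[1, 4, 8], [2, 6], [3, 7], [5]].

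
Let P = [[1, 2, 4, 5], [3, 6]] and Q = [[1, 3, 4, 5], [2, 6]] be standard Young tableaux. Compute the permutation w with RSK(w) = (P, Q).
Reverse the RSK construction: for i from n down to 1, find the cell of Q containing i, remove the entry at that cell from P, and reverse-bump it up through P; the value ejected from row 1 is w(i).

Step i=6: Q has 6 at row 2, column 2; remove 6 from row 2 of P and reverse-bump: 6 enters row 1 and ejects 5. So w(6) = 5. P is now [[1, 2, 4, 6], [3]].
Step i=5: Q has 5 at row 1, column 4; remove that cell from P, ejecting 6. So w(5) = 6. P is now [[1, 2, 4], [3]].
Step i=4: Q has 4 at row 1, column 3; remove that cell from P, ejecting 4. So w(4) = 4. P is now [[1, 2], [3]].
Step i=3: Q has 3 at row 1, column 2; remove that cell from P, ejecting 2. So w(3) = 2. P is now [[1], [3]].
Step i=2: Q has 2 at row 2, column 1; remove 3 from row 2 of P and reverse-bump: 3 enters row 1 and ejects 1. So w(2) = 1. P is now [[3]].
Step i=1: Q has 1 at row 1, column 1; remove that cell from P, ejecting 3. So w(1) = 3. P is now [].

So w = 3 1 2 4 6 5.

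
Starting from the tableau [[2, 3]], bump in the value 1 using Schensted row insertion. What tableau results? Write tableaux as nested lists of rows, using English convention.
[[1, 3], [2]]

In row 1, 1 replaces 2 (the leftmost entry greater than 1); 2 is bumped to row 2. 2 starts a new row 2. The new tableau is [[1, 3], [2]].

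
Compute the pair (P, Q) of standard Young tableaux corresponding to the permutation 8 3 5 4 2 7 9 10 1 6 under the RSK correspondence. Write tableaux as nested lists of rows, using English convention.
Insert each entry of the permutation into P by Schensted row insertion, recording in Q the position of each new cell.

Insert 8: appended to row 1. P = [[8]].
Insert 3: 3 bumps 8 from row 1; 8 starts row 2. P = [[3], [8]].
Insert 5: appended to row 1. P = [[3, 5], [8]].
Insert 4: 4 bumps 5 from row 1; 5 bumps 8 from row 2; 8 starts row 3. P = [[3, 4], [5], [8]].
Insert 2: 2 bumps 3 from row 1; 3 bumps 5 from row 2; 5 bumps 8 from row 3; 8 starts row 4. P = [[2, 4], [3], [5], [8]].
Insert 7: appended to row 1. P = [[2, 4, 7], [3], [5], [8]].
Insert 9: appended to row 1. P = [[2, 4, 7, 9], [3], [5], [8]].
Insert 10: appended to row 1. P = [[2, 4, 7, 9, 10], [3], [5], [8]].
Insert 1: 1 bumps 2 from row 1; 2 bumps 3 from row 2; 3 bumps 5 from row 3; 5 bumps 8 from row 4; 8 starts row 5. P = [[1, 4, 7, 9, 10], [2], [3], [5], [8]].
Insert 6: 6 bumps 7 from row 1; 7 appends to row 2. P = [[1, 4, 6, 9, 10], [2, 7], [3], [5], [8]].

So P = [[1, 4, 6, 9, 10], [2, 7], [3], [5], [8]], Q = [[1, 3, 6, 7, 8], [2, 10], [4], [5], [9]].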